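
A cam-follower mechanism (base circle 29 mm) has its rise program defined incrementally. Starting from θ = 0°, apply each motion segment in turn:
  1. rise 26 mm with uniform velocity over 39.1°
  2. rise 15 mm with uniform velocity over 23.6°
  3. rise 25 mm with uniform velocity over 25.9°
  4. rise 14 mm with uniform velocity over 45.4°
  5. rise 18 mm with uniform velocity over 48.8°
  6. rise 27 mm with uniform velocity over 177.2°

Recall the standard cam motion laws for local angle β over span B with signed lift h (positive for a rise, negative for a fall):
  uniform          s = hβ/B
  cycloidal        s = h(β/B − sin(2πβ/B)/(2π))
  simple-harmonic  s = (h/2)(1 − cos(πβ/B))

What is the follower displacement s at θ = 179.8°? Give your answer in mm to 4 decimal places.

seg 1 [0°–39.1°] uniform, h=26: full span → s += 26 → s = 26.0000
seg 2 [39.1°–62.7°] uniform, h=15: full span → s += 15 → s = 41.0000
seg 3 [62.7°–88.6°] uniform, h=25: full span → s += 25 → s = 66.0000
seg 4 [88.6°–134°] uniform, h=14: full span → s += 14 → s = 80.0000
seg 5 [134°–182.8°] uniform, h=18: θ=179.8° here. β=45.8, B=48.8. 18·45.8/48.8 = 16.8934 → s = 96.8934

96.8934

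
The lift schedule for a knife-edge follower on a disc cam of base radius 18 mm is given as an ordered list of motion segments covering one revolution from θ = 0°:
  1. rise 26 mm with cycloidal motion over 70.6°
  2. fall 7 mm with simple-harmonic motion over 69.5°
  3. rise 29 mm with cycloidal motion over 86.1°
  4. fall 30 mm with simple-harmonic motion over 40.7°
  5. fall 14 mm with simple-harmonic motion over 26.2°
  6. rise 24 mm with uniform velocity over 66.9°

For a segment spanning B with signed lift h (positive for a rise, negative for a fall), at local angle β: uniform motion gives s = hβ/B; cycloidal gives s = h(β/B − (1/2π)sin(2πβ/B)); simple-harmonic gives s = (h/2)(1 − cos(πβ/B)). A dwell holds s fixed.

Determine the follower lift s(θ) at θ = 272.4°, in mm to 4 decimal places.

seg 1 [0°–70.6°] cycloidal, h=26: full span → s += 26 → s = 26.0000
seg 2 [70.6°–140.1°] simple-harmonic, h=-7: full span → s += -7 → s = 19.0000
seg 3 [140.1°–226.2°] cycloidal, h=29: full span → s += 29 → s = 48.0000
seg 4 [226.2°–266.9°] simple-harmonic, h=-30: full span → s += -30 → s = 18.0000
seg 5 [266.9°–293.1°] simple-harmonic, h=-14: θ=272.4° here. β=5.5, B=26.2. -14/2·(1 − cos(π·0.2099)) = -1.4679 → s = 16.5321

16.5321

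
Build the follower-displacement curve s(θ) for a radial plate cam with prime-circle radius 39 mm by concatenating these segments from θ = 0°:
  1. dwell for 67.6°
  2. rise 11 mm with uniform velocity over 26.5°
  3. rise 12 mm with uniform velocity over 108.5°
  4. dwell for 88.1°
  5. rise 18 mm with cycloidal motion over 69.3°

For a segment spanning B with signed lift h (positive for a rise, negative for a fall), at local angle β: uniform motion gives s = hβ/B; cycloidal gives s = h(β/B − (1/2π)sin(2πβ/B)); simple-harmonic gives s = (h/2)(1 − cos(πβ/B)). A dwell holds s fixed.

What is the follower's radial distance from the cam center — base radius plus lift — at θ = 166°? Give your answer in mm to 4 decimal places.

seg 1 [0°–67.6°] dwell: s stays 0.0000
seg 2 [67.6°–94.1°] uniform, h=11: full span → s += 11 → s = 11.0000
seg 3 [94.1°–202.6°] uniform, h=12: θ=166° here. β=71.9, B=108.5. 12·71.9/108.5 = 7.9521 → s = 18.9521
radial distance = base radius + s = 39 + 18.9521 = 57.9521

57.9521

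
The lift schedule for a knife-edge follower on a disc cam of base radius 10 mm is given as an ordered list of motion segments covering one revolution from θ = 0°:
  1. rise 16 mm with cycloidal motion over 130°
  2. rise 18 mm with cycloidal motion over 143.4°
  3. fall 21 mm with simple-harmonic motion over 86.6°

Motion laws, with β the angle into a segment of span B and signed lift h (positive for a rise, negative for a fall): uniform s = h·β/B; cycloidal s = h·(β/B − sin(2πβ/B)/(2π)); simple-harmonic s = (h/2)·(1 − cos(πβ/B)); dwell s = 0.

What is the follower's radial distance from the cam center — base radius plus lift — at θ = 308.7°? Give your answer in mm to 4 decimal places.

seg 1 [0°–130°] cycloidal, h=16: full span → s += 16 → s = 16.0000
seg 2 [130°–273.4°] cycloidal, h=18: full span → s += 18 → s = 34.0000
seg 3 [273.4°–360°] simple-harmonic, h=-21: θ=308.7° here. β=35.3, B=86.6. -21/2·(1 − cos(π·0.4076)) = -7.4953 → s = 26.5047
radial distance = base radius + s = 10 + 26.5047 = 36.5047

36.5047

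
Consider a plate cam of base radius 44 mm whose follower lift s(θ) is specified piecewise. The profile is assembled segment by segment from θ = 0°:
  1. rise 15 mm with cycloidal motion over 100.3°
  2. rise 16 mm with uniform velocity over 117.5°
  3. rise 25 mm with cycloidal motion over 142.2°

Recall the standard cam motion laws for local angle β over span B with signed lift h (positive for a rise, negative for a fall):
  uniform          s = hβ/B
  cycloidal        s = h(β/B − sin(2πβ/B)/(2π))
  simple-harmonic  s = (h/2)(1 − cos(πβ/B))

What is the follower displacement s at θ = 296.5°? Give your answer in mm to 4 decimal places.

seg 1 [0°–100.3°] cycloidal, h=15: full span → s += 15 → s = 15.0000
seg 2 [100.3°–217.8°] uniform, h=16: full span → s += 16 → s = 31.0000
seg 3 [217.8°–360°] cycloidal, h=25: θ=296.5° here. β=78.7, B=142.2. 25·(0.5534 − sin(2π·0.5534)/(2π)) = 15.1473 → s = 46.1473

46.1473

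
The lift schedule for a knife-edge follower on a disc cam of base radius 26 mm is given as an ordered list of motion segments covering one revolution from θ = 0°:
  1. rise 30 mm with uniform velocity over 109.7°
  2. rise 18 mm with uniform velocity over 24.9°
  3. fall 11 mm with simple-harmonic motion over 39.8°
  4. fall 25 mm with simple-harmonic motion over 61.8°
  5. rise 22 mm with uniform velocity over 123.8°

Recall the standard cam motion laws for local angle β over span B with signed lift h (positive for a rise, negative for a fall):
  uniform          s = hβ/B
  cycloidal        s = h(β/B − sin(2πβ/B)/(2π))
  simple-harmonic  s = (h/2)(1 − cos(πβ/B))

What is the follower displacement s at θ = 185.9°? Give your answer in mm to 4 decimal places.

seg 1 [0°–109.7°] uniform, h=30: full span → s += 30 → s = 30.0000
seg 2 [109.7°–134.6°] uniform, h=18: full span → s += 18 → s = 48.0000
seg 3 [134.6°–174.4°] simple-harmonic, h=-11: full span → s += -11 → s = 37.0000
seg 4 [174.4°–236.2°] simple-harmonic, h=-25: θ=185.9° here. β=11.5, B=61.8. -25/2·(1 − cos(π·0.1861)) = -2.0758 → s = 34.9242

34.9242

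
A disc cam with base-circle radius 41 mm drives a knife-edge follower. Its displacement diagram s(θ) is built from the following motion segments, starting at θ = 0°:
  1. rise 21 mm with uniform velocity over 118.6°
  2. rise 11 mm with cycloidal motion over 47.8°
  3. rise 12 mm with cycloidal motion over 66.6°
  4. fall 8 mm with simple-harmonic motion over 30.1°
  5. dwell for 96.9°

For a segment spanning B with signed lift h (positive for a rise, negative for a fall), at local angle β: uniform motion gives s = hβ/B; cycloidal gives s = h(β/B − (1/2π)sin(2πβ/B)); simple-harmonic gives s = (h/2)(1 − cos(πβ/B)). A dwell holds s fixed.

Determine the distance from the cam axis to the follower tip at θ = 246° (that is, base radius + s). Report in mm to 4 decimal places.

seg 1 [0°–118.6°] uniform, h=21: full span → s += 21 → s = 21.0000
seg 2 [118.6°–166.4°] cycloidal, h=11: full span → s += 11 → s = 32.0000
seg 3 [166.4°–233°] cycloidal, h=12: full span → s += 12 → s = 44.0000
seg 4 [233°–263.1°] simple-harmonic, h=-8: θ=246° here. β=13, B=30.1. -8/2·(1 − cos(π·0.4319)) = -3.1507 → s = 40.8493
radial distance = base radius + s = 41 + 40.8493 = 81.8493

81.8493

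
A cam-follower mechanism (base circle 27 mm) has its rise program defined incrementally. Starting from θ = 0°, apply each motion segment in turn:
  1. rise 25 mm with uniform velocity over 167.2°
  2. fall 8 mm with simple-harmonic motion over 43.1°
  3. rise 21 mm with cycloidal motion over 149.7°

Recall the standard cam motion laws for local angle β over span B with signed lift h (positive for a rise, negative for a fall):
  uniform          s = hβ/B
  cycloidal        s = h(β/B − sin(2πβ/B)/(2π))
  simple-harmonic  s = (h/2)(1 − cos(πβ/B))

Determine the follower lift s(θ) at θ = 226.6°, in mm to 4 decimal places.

seg 1 [0°–167.2°] uniform, h=25: full span → s += 25 → s = 25.0000
seg 2 [167.2°–210.3°] simple-harmonic, h=-8: full span → s += -8 → s = 17.0000
seg 3 [210.3°–360°] cycloidal, h=21: θ=226.6° here. β=16.3, B=149.7. 21·(0.1089 − sin(2π·0.1089)/(2π)) = 0.1742 → s = 17.1742

17.1742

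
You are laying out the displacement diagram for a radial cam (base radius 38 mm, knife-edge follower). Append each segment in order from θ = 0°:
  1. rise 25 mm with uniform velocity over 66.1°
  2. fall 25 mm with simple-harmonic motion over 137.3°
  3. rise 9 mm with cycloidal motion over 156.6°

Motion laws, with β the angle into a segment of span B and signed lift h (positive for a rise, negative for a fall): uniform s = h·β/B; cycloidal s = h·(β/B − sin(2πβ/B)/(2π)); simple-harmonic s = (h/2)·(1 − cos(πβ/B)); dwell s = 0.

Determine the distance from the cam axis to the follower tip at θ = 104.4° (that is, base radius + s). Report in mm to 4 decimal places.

seg 1 [0°–66.1°] uniform, h=25: full span → s += 25 → s = 25.0000
seg 2 [66.1°–203.4°] simple-harmonic, h=-25: θ=104.4° here. β=38.3, B=137.3. -25/2·(1 − cos(π·0.2790)) = -4.5005 → s = 20.4995
radial distance = base radius + s = 38 + 20.4995 = 58.4995

58.4995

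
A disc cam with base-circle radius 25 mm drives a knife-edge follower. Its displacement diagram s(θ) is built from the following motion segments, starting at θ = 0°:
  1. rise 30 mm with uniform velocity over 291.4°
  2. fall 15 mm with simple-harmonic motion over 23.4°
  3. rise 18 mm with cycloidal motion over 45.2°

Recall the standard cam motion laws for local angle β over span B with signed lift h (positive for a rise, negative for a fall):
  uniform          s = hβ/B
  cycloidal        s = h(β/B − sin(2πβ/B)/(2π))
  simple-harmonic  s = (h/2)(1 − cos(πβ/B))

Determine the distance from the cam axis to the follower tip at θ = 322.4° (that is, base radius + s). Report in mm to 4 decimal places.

seg 1 [0°–291.4°] uniform, h=30: full span → s += 30 → s = 30.0000
seg 2 [291.4°–314.8°] simple-harmonic, h=-15: full span → s += -15 → s = 15.0000
seg 3 [314.8°–360°] cycloidal, h=18: θ=322.4° here. β=7.6, B=45.2. 18·(0.1681 − sin(2π·0.1681)/(2π)) = 0.5324 → s = 15.5324
radial distance = base radius + s = 25 + 15.5324 = 40.5324

40.5324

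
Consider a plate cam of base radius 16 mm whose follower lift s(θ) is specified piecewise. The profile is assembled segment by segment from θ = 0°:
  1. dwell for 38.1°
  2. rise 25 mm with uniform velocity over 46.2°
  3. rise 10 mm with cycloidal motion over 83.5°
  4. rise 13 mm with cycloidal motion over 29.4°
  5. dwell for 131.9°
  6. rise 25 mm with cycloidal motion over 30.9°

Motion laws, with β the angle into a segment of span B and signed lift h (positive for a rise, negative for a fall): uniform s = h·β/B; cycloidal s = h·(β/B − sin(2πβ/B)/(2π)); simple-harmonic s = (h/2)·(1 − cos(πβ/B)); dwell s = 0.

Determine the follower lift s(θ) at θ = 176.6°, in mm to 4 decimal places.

seg 1 [0°–38.1°] dwell: s stays 0.0000
seg 2 [38.1°–84.3°] uniform, h=25: full span → s += 25 → s = 25.0000
seg 3 [84.3°–167.8°] cycloidal, h=10: full span → s += 10 → s = 35.0000
seg 4 [167.8°–197.2°] cycloidal, h=13: θ=176.6° here. β=8.8, B=29.4. 13·(0.2993 − sin(2π·0.2993)/(2π)) = 1.9207 → s = 36.9207

36.9207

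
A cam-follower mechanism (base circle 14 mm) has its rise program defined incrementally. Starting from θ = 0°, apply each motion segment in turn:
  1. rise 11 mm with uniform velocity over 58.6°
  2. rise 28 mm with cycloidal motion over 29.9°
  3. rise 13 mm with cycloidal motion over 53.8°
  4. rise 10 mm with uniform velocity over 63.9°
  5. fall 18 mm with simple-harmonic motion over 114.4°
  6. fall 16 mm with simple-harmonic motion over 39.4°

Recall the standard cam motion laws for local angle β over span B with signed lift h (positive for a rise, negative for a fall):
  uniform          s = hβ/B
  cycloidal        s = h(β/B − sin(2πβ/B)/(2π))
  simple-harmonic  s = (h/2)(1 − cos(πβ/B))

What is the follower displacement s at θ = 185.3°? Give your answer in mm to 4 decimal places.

seg 1 [0°–58.6°] uniform, h=11: full span → s += 11 → s = 11.0000
seg 2 [58.6°–88.5°] cycloidal, h=28: full span → s += 28 → s = 39.0000
seg 3 [88.5°–142.3°] cycloidal, h=13: full span → s += 13 → s = 52.0000
seg 4 [142.3°–206.2°] uniform, h=10: θ=185.3° here. β=43, B=63.9. 10·43/63.9 = 6.7293 → s = 58.7293

58.7293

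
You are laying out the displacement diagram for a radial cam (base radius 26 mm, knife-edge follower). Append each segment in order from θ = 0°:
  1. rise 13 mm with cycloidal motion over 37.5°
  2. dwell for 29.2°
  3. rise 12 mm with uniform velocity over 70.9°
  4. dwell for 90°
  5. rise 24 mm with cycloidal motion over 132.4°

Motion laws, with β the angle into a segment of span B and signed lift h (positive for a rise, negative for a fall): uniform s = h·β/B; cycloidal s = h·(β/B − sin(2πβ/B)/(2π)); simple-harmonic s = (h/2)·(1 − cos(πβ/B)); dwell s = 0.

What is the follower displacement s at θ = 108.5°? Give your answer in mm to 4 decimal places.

seg 1 [0°–37.5°] cycloidal, h=13: full span → s += 13 → s = 13.0000
seg 2 [37.5°–66.7°] dwell: s stays 13.0000
seg 3 [66.7°–137.6°] uniform, h=12: θ=108.5° here. β=41.8, B=70.9. 12·41.8/70.9 = 7.0748 → s = 20.0748

20.0748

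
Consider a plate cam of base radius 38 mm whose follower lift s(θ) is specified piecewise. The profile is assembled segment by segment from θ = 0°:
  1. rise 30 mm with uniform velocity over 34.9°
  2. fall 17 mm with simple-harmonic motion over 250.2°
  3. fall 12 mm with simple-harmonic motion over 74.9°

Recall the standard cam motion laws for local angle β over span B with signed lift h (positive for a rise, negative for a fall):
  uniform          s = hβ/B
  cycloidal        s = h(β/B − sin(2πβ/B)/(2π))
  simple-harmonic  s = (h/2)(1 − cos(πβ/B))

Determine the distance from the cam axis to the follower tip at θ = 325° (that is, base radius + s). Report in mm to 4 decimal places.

seg 1 [0°–34.9°] uniform, h=30: full span → s += 30 → s = 30.0000
seg 2 [34.9°–285.1°] simple-harmonic, h=-17: full span → s += -17 → s = 13.0000
seg 3 [285.1°–360°] simple-harmonic, h=-12: θ=325° here. β=39.9, B=74.9. -12/2·(1 − cos(π·0.5327)) = -6.6155 → s = 6.3845
radial distance = base radius + s = 38 + 6.3845 = 44.3845

44.3845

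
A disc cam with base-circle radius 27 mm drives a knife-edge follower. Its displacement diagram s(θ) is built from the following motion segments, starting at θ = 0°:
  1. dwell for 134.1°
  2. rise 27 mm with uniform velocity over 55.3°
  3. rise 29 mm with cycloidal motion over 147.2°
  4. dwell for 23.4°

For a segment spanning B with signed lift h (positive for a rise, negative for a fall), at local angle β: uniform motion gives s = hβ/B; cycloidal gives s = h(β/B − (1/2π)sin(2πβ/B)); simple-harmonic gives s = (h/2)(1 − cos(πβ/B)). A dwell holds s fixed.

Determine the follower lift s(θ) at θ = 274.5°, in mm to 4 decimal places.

seg 1 [0°–134.1°] dwell: s stays 0.0000
seg 2 [134.1°–189.4°] uniform, h=27: full span → s += 27 → s = 27.0000
seg 3 [189.4°–336.6°] cycloidal, h=29: θ=274.5° here. β=85.1, B=147.2. 29·(0.5781 − sin(2π·0.5781)/(2π)) = 18.9414 → s = 45.9414

45.9414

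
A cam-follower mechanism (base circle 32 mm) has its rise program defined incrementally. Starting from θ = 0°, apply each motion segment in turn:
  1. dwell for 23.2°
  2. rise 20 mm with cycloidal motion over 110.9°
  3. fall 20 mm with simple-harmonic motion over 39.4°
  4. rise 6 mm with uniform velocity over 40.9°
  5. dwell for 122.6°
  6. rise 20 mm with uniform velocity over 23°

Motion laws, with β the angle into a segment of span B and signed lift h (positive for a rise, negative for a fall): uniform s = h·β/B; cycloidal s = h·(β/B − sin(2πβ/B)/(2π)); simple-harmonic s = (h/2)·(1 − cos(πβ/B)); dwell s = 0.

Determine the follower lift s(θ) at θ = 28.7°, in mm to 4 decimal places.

seg 1 [0°–23.2°] dwell: s stays 0.0000
seg 2 [23.2°–134.1°] cycloidal, h=20: θ=28.7° here. β=5.5, B=110.9. 20·(0.0496 − sin(2π·0.0496)/(2π)) = 0.0160 → s = 0.0160

0.0160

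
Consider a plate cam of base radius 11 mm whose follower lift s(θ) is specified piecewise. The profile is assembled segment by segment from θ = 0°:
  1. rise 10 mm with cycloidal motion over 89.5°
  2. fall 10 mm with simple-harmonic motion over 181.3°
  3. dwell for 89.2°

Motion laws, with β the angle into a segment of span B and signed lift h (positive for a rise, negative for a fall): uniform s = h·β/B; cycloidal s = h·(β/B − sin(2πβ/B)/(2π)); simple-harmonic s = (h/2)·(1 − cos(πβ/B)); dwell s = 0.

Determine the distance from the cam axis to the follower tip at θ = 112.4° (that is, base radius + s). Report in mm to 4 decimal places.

seg 1 [0°–89.5°] cycloidal, h=10: full span → s += 10 → s = 10.0000
seg 2 [89.5°–270.8°] simple-harmonic, h=-10: θ=112.4° here. β=22.9, B=181.3. -10/2·(1 − cos(π·0.1263)) = -0.3885 → s = 9.6115
radial distance = base radius + s = 11 + 9.6115 = 20.6115

20.6115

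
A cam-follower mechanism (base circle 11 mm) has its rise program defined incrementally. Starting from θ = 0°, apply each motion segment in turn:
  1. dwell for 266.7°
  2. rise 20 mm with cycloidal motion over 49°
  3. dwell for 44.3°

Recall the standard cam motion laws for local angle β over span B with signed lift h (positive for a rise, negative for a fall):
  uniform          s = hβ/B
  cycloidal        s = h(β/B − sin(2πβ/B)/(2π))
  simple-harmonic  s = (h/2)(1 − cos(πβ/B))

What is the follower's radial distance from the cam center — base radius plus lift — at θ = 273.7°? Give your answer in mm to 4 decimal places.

seg 1 [0°–266.7°] dwell: s stays 0.0000
seg 2 [266.7°–315.7°] cycloidal, h=20: θ=273.7° here. β=7, B=49. 20·(0.1429 − sin(2π·0.1429)/(2π)) = 0.3685 → s = 0.3685
radial distance = base radius + s = 11 + 0.3685 = 11.3685

11.3685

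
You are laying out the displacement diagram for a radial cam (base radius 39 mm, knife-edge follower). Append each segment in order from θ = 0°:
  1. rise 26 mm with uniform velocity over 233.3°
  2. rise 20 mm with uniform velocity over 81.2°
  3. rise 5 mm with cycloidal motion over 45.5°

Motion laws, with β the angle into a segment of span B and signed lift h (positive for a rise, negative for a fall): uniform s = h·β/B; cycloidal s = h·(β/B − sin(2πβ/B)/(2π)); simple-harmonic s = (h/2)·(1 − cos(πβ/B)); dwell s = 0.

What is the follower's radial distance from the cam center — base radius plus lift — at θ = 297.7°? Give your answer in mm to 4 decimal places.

seg 1 [0°–233.3°] uniform, h=26: full span → s += 26 → s = 26.0000
seg 2 [233.3°–314.5°] uniform, h=20: θ=297.7° here. β=64.4, B=81.2. 20·64.4/81.2 = 15.8621 → s = 41.8621
radial distance = base radius + s = 39 + 41.8621 = 80.8621

80.8621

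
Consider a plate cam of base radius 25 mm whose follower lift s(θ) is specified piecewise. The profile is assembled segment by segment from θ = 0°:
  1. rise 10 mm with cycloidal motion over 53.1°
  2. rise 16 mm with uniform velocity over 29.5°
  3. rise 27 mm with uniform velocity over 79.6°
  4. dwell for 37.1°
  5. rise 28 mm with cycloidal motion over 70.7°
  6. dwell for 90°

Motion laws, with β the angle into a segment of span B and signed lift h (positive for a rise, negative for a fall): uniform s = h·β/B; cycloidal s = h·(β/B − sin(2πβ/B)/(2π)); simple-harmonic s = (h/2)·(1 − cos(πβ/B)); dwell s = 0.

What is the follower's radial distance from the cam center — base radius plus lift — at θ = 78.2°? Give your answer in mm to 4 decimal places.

seg 1 [0°–53.1°] cycloidal, h=10: full span → s += 10 → s = 10.0000
seg 2 [53.1°–82.6°] uniform, h=16: θ=78.2° here. β=25.1, B=29.5. 16·25.1/29.5 = 13.6136 → s = 23.6136
radial distance = base radius + s = 25 + 23.6136 = 48.6136

48.6136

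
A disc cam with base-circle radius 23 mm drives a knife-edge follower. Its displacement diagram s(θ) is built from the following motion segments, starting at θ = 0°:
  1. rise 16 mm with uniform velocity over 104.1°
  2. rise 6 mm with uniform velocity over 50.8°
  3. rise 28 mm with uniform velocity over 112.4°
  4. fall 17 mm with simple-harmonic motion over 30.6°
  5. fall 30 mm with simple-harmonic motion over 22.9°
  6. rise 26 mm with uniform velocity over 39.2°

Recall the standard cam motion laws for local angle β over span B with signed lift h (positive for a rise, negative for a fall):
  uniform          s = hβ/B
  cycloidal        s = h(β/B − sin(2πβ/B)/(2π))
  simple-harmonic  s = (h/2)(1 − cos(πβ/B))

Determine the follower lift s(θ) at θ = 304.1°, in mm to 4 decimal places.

seg 1 [0°–104.1°] uniform, h=16: full span → s += 16 → s = 16.0000
seg 2 [104.1°–154.9°] uniform, h=6: full span → s += 6 → s = 22.0000
seg 3 [154.9°–267.3°] uniform, h=28: full span → s += 28 → s = 50.0000
seg 4 [267.3°–297.9°] simple-harmonic, h=-17: full span → s += -17 → s = 33.0000
seg 5 [297.9°–320.8°] simple-harmonic, h=-30: θ=304.1° here. β=6.2, B=22.9. -30/2·(1 − cos(π·0.2707)) = -5.1066 → s = 27.8934

27.8934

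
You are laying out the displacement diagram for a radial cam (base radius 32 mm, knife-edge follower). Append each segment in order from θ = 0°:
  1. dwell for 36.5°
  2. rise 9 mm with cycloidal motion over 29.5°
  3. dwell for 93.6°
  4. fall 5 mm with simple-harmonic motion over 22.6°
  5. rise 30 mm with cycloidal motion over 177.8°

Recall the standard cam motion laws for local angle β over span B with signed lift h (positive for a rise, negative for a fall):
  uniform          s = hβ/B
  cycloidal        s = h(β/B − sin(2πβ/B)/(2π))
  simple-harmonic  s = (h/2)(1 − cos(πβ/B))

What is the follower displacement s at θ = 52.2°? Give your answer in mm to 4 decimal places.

seg 1 [0°–36.5°] dwell: s stays 0.0000
seg 2 [36.5°–66°] cycloidal, h=9: θ=52.2° here. β=15.7, B=29.5. 9·(0.5322 − sin(2π·0.5322)/(2π)) = 5.0777 → s = 5.0777

5.0777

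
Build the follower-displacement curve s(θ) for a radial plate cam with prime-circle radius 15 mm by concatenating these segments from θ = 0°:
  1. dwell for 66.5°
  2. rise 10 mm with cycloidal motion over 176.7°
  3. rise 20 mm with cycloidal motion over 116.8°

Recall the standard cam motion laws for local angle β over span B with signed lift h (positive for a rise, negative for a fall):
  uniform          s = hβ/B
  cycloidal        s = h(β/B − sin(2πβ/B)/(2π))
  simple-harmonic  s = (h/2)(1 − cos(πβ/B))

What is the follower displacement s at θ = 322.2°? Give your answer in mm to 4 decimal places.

seg 1 [0°–66.5°] dwell: s stays 0.0000
seg 2 [66.5°–243.2°] cycloidal, h=10: full span → s += 10 → s = 10.0000
seg 3 [243.2°–360°] cycloidal, h=20: θ=322.2° here. β=79, B=116.8. 20·(0.6764 − sin(2π·0.6764)/(2π)) = 16.3759 → s = 26.3759

26.3759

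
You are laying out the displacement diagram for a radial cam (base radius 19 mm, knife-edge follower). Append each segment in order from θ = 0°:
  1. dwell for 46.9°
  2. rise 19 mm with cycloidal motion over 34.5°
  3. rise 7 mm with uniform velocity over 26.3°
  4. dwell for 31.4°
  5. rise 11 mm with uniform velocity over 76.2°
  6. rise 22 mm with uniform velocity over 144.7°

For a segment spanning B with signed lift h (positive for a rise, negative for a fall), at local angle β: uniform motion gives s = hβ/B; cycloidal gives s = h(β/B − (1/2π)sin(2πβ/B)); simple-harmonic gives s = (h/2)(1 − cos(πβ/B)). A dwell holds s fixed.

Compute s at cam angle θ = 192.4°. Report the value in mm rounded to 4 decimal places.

seg 1 [0°–46.9°] dwell: s stays 0.0000
seg 2 [46.9°–81.4°] cycloidal, h=19: full span → s += 19 → s = 19.0000
seg 3 [81.4°–107.7°] uniform, h=7: full span → s += 7 → s = 26.0000
seg 4 [107.7°–139.1°] dwell: s stays 26.0000
seg 5 [139.1°–215.3°] uniform, h=11: θ=192.4° here. β=53.3, B=76.2. 11·53.3/76.2 = 7.6942 → s = 33.6942

33.6942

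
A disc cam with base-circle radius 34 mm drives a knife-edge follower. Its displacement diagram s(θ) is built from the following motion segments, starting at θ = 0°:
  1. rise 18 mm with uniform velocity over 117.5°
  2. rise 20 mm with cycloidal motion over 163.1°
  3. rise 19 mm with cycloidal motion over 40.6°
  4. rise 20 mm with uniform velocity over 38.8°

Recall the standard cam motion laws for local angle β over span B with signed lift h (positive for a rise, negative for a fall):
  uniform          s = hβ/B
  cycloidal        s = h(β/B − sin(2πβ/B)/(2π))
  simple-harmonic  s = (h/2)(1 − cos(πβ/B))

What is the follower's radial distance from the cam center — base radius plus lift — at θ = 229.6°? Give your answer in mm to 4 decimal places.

seg 1 [0°–117.5°] uniform, h=18: full span → s += 18 → s = 18.0000
seg 2 [117.5°–280.6°] cycloidal, h=20: θ=229.6° here. β=112.1, B=163.1. 20·(0.6873 − sin(2π·0.6873)/(2π)) = 16.6855 → s = 34.6855
radial distance = base radius + s = 34 + 34.6855 = 68.6855

68.6855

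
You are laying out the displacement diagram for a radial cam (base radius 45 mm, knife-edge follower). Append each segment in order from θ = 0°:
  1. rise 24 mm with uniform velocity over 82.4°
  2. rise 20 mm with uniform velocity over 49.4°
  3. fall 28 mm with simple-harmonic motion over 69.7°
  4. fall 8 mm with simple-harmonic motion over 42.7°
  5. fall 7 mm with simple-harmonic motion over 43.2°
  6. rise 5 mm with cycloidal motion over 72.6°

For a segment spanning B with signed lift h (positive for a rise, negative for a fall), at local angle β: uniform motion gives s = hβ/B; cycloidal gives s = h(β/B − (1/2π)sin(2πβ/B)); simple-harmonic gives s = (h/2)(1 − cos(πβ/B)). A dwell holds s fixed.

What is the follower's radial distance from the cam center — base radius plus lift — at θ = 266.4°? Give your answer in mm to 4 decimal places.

seg 1 [0°–82.4°] uniform, h=24: full span → s += 24 → s = 24.0000
seg 2 [82.4°–131.8°] uniform, h=20: full span → s += 20 → s = 44.0000
seg 3 [131.8°–201.5°] simple-harmonic, h=-28: full span → s += -28 → s = 16.0000
seg 4 [201.5°–244.2°] simple-harmonic, h=-8: full span → s += -8 → s = 8.0000
seg 5 [244.2°–287.4°] simple-harmonic, h=-7: θ=266.4° here. β=22.2, B=43.2. -7/2·(1 − cos(π·0.5139)) = -3.6527 → s = 4.3473
radial distance = base radius + s = 45 + 4.3473 = 49.3473

49.3473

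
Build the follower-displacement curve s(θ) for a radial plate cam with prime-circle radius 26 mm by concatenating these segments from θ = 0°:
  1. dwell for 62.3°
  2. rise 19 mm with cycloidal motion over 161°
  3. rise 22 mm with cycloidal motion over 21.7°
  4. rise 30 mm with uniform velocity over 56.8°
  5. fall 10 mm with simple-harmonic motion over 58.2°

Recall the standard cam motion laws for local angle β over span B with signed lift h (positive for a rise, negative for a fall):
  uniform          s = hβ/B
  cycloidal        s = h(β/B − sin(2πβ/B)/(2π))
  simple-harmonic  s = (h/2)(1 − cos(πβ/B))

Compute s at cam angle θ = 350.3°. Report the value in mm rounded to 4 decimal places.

seg 1 [0°–62.3°] dwell: s stays 0.0000
seg 2 [62.3°–223.3°] cycloidal, h=19: full span → s += 19 → s = 19.0000
seg 3 [223.3°–245°] cycloidal, h=22: full span → s += 22 → s = 41.0000
seg 4 [245°–301.8°] uniform, h=30: full span → s += 30 → s = 71.0000
seg 5 [301.8°–360°] simple-harmonic, h=-10: θ=350.3° here. β=48.5, B=58.2. -10/2·(1 − cos(π·0.8333)) = -9.3301 → s = 61.6699

61.6699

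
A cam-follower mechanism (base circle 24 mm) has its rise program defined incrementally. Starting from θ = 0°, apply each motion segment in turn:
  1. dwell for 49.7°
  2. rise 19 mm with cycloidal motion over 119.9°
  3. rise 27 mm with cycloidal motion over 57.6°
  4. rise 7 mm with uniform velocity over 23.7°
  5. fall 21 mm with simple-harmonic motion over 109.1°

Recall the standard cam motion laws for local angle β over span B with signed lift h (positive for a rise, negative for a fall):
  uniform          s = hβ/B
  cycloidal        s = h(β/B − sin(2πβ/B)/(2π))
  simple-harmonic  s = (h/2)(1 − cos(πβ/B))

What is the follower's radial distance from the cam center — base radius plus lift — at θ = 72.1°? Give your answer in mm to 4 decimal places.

seg 1 [0°–49.7°] dwell: s stays 0.0000
seg 2 [49.7°–169.6°] cycloidal, h=19: θ=72.1° here. β=22.4, B=119.9. 19·(0.1868 − sin(2π·0.1868)/(2π)) = 0.7608 → s = 0.7608
radial distance = base radius + s = 24 + 0.7608 = 24.7608

24.7608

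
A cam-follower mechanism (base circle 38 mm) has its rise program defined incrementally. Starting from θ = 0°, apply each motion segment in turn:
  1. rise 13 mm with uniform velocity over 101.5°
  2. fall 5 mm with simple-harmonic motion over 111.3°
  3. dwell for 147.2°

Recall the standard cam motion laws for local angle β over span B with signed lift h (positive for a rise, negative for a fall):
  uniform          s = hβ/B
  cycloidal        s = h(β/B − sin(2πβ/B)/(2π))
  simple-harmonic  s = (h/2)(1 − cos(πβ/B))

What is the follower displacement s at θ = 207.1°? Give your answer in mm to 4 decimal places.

seg 1 [0°–101.5°] uniform, h=13: full span → s += 13 → s = 13.0000
seg 2 [101.5°–212.8°] simple-harmonic, h=-5: θ=207.1° here. β=105.6, B=111.3. -5/2·(1 − cos(π·0.9488)) = -4.9677 → s = 8.0323

8.0323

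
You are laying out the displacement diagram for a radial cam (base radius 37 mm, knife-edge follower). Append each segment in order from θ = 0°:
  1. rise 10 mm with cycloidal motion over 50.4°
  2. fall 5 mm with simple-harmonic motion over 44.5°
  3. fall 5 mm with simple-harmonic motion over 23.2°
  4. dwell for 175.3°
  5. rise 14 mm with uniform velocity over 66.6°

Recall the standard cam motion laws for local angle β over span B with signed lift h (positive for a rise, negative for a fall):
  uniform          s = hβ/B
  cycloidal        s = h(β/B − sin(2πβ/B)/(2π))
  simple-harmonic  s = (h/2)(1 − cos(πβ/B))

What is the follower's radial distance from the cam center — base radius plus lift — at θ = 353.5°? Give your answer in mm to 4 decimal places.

seg 1 [0°–50.4°] cycloidal, h=10: full span → s += 10 → s = 10.0000
seg 2 [50.4°–94.9°] simple-harmonic, h=-5: full span → s += -5 → s = 5.0000
seg 3 [94.9°–118.1°] simple-harmonic, h=-5: full span → s += -5 → s = 0.0000
seg 4 [118.1°–293.4°] dwell: s stays 0.0000
seg 5 [293.4°–360°] uniform, h=14: θ=353.5° here. β=60.1, B=66.6. 14·60.1/66.6 = 12.6336 → s = 12.6336
radial distance = base radius + s = 37 + 12.6336 = 49.6336

49.6336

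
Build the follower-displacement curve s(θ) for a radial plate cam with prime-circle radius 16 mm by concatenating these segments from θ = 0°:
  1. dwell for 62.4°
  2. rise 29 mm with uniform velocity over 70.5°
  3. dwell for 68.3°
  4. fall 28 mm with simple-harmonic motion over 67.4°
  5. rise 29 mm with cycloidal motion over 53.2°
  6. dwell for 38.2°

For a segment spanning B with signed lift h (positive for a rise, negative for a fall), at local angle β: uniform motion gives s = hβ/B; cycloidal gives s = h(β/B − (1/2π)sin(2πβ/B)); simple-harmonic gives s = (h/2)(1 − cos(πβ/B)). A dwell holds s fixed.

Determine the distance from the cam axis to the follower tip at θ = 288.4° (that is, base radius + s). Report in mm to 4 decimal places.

seg 1 [0°–62.4°] dwell: s stays 0.0000
seg 2 [62.4°–132.9°] uniform, h=29: full span → s += 29 → s = 29.0000
seg 3 [132.9°–201.2°] dwell: s stays 29.0000
seg 4 [201.2°–268.6°] simple-harmonic, h=-28: full span → s += -28 → s = 1.0000
seg 5 [268.6°–321.8°] cycloidal, h=29: θ=288.4° here. β=19.8, B=53.2. 29·(0.3722 − sin(2π·0.3722)/(2π)) = 7.4723 → s = 8.4723
radial distance = base radius + s = 16 + 8.4723 = 24.4723

24.4723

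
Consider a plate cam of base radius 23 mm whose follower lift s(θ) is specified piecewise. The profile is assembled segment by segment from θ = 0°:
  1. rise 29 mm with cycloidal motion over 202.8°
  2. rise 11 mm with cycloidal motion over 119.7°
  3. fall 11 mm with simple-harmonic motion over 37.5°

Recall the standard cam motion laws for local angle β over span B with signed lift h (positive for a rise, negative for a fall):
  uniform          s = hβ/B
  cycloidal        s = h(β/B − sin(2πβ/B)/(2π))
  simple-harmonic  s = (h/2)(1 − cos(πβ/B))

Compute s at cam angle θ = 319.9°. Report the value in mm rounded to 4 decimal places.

seg 1 [0°–202.8°] cycloidal, h=29: full span → s += 29 → s = 29.0000
seg 2 [202.8°–322.5°] cycloidal, h=11: θ=319.9° here. β=117.1, B=119.7. 11·(0.9783 − sin(2π·0.9783)/(2π)) = 10.9993 → s = 39.9993

39.9993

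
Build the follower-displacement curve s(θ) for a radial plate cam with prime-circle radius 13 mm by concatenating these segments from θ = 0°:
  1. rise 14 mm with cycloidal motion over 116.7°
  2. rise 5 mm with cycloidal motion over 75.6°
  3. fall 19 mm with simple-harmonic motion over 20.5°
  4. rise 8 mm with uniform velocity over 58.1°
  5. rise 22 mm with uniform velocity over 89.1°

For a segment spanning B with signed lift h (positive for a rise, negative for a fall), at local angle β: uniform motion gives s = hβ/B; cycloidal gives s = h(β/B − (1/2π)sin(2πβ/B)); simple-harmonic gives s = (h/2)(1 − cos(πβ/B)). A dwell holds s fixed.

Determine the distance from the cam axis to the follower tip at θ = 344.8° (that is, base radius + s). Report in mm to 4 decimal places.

seg 1 [0°–116.7°] cycloidal, h=14: full span → s += 14 → s = 14.0000
seg 2 [116.7°–192.3°] cycloidal, h=5: full span → s += 5 → s = 19.0000
seg 3 [192.3°–212.8°] simple-harmonic, h=-19: full span → s += -19 → s = 0.0000
seg 4 [212.8°–270.9°] uniform, h=8: full span → s += 8 → s = 8.0000
seg 5 [270.9°–360°] uniform, h=22: θ=344.8° here. β=73.9, B=89.1. 22·73.9/89.1 = 18.2469 → s = 26.2469
radial distance = base radius + s = 13 + 26.2469 = 39.2469

39.2469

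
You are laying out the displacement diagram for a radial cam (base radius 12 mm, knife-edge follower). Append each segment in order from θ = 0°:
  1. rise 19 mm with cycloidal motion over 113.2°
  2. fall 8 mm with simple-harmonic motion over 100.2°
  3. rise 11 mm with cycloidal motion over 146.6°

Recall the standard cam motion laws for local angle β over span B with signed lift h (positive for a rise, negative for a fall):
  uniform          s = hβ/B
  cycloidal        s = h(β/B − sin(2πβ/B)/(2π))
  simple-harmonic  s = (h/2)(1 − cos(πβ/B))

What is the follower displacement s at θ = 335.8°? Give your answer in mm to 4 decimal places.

seg 1 [0°–113.2°] cycloidal, h=19: full span → s += 19 → s = 19.0000
seg 2 [113.2°–213.4°] simple-harmonic, h=-8: full span → s += -8 → s = 11.0000
seg 3 [213.4°–360°] cycloidal, h=11: θ=335.8° here. β=122.4, B=146.6. 11·(0.8349 − sin(2π·0.8349)/(2π)) = 10.6915 → s = 21.6915

21.6915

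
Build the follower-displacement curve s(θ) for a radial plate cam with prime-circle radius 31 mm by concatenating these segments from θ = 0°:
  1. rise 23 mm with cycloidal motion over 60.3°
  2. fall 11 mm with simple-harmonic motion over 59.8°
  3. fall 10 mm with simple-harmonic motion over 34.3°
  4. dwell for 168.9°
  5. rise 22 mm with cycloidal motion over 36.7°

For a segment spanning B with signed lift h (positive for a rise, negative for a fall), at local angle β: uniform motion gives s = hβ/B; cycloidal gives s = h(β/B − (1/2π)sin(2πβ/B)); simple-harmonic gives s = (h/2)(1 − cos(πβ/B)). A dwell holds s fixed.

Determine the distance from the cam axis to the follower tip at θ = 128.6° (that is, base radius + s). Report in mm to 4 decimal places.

seg 1 [0°–60.3°] cycloidal, h=23: full span → s += 23 → s = 23.0000
seg 2 [60.3°–120.1°] simple-harmonic, h=-11: full span → s += -11 → s = 12.0000
seg 3 [120.1°–154.4°] simple-harmonic, h=-10: θ=128.6° here. β=8.5, B=34.3. -10/2·(1 − cos(π·0.2478)) = -1.4403 → s = 10.5597
radial distance = base radius + s = 31 + 10.5597 = 41.5597

41.5597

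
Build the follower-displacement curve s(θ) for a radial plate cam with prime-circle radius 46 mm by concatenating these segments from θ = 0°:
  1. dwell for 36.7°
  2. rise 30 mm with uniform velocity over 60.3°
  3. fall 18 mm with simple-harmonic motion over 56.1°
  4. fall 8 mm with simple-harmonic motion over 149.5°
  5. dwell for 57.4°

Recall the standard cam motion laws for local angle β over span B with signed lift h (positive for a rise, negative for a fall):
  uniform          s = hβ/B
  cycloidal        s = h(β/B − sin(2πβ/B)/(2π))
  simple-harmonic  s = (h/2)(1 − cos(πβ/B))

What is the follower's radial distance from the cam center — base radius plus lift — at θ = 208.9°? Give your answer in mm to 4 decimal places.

seg 1 [0°–36.7°] dwell: s stays 0.0000
seg 2 [36.7°–97°] uniform, h=30: full span → s += 30 → s = 30.0000
seg 3 [97°–153.1°] simple-harmonic, h=-18: full span → s += -18 → s = 12.0000
seg 4 [153.1°–302.6°] simple-harmonic, h=-8: θ=208.9° here. β=55.8, B=149.5. -8/2·(1 − cos(π·0.3732)) = -2.4489 → s = 9.5511
radial distance = base radius + s = 46 + 9.5511 = 55.5511

55.5511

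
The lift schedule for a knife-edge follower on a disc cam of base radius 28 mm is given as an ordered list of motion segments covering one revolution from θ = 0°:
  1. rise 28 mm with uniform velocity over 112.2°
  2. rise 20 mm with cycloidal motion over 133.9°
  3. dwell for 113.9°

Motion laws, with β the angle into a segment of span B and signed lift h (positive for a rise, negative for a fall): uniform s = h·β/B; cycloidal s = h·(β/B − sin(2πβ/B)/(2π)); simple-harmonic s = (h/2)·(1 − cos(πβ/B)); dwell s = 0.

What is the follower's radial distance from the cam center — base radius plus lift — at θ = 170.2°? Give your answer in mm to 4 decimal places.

seg 1 [0°–112.2°] uniform, h=28: full span → s += 28 → s = 28.0000
seg 2 [112.2°–246.1°] cycloidal, h=20: θ=170.2° here. β=58, B=133.9. 20·(0.4332 − sin(2π·0.4332)/(2π)) = 7.3653 → s = 35.3653
radial distance = base radius + s = 28 + 35.3653 = 63.3653

63.3653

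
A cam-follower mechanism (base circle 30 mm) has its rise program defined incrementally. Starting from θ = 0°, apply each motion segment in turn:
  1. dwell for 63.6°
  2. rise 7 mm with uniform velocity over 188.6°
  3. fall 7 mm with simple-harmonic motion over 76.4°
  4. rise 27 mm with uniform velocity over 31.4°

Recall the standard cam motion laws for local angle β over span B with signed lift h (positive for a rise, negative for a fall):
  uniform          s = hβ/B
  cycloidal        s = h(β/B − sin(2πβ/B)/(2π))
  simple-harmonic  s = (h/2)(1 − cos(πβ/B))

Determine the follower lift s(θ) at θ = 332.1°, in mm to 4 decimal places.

seg 1 [0°–63.6°] dwell: s stays 0.0000
seg 2 [63.6°–252.2°] uniform, h=7: full span → s += 7 → s = 7.0000
seg 3 [252.2°–328.6°] simple-harmonic, h=-7: full span → s += -7 → s = 0.0000
seg 4 [328.6°–360°] uniform, h=27: θ=332.1° here. β=3.5, B=31.4. 27·3.5/31.4 = 3.0096 → s = 3.0096

3.0096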